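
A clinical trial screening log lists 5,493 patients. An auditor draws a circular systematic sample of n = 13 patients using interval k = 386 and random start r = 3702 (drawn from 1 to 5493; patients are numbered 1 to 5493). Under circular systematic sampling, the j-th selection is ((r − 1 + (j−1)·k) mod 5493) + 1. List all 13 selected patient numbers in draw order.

3702, 4088, 4474, 4860, 5246, 139, 525, 911, 1297, 1683, 2069, 2455, 2841

Selection 1: 3702
Selection 2: 3702 + 386 = 4088
Selection 3: 4088 + 386 = 4474
Selection 4: 4474 + 386 = 4860
Selection 5: 4860 + 386 = 5246
Selection 6: 5246 + 386 = 5632 → 5632 − 5493 = 139
Selection 7: 139 + 386 = 525
Selection 8: 525 + 386 = 911
Selection 9: 911 + 386 = 1297
Selection 10: 1297 + 386 = 1683
Selection 11: 1683 + 386 = 2069
Selection 12: 2069 + 386 = 2455
Selection 13: 2455 + 386 = 2841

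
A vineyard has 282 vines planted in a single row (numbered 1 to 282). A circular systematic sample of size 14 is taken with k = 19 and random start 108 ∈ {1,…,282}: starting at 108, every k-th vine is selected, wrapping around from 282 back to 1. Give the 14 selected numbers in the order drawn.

Selection 1: 108
Selection 2: 108 + 19 = 127
Selection 3: 127 + 19 = 146
Selection 4: 146 + 19 = 165
Selection 5: 165 + 19 = 184
Selection 6: 184 + 19 = 203
Selection 7: 203 + 19 = 222
Selection 8: 222 + 19 = 241
Selection 9: 241 + 19 = 260
Selection 10: 260 + 19 = 279
Selection 11: 279 + 19 = 298 → 298 − 282 = 16
Selection 12: 16 + 19 = 35
Selection 13: 35 + 19 = 54
Selection 14: 54 + 19 = 73

108, 127, 146, 165, 184, 203, 222, 241, 260, 279, 16, 35, 54, 73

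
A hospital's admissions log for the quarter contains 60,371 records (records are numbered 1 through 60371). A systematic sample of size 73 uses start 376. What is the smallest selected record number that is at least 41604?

41726

k = 60371/73 = 827
Steps past start: ⌈(41604 − 376)/827⌉ = ⌈41228/827⌉ = 50
Selected record: 376 + 50×827 = 41726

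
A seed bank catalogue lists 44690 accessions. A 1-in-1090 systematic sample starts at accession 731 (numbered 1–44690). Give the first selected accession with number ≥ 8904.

k = 1090
Steps past start: ⌈(8904 − 731)/1090⌉ = ⌈8173/1090⌉ = 8
Selected accession: 731 + 8×1090 = 9451

9451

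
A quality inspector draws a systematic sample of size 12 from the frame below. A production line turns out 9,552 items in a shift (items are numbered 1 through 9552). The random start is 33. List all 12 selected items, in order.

k = N/n = 9552/12 = 796
item 1: 33
item 2: 33 + 796 = 829
item 3: 829 + 796 = 1625
item 4: 1625 + 796 = 2421
item 5: 2421 + 796 = 3217
item 6: 3217 + 796 = 4013
item 7: 4013 + 796 = 4809
item 8: 4809 + 796 = 5605
item 9: 5605 + 796 = 6401
item 10: 6401 + 796 = 7197
item 11: 7197 + 796 = 7993
item 12: 7993 + 796 = 8789

33, 829, 1625, 2421, 3217, 4013, 4809, 5605, 6401, 7197, 7993, 8789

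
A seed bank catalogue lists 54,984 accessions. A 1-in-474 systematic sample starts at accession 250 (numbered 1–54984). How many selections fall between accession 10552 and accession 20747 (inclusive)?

22

k = 474
First selection ≥ 10552: 250 + ⌈(10552−250)/474⌉·474 = 250 + 22×474 = 10678
Last selection ≤ 20747: 250 + ⌊(20747−250)/474⌋·474 = 250 + 43×474 = 20632
Count = 43 − 22 + 1 = 22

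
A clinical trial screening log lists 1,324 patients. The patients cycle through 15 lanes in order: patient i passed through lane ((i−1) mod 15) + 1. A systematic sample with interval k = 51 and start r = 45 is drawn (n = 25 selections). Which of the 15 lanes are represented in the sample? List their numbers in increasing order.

Consecutive selections differ by k = 51, so their lane numbers differ by 51 mod 15 = 6.
gcd(51, 15) = 3, so the sample visits 15/3 = 5 distinct residues mod 15.
Start 45 is lane 15; the lanes hit are 3, 6, 9, 12, 15.

3, 6, 9, 12, 15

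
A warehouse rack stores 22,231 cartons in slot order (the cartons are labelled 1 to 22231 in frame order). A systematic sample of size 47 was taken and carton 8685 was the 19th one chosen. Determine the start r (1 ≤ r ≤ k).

171

k = 22231/47 = 473
r = 8685 − (19−1)×473 = 8685 − 8514 = 171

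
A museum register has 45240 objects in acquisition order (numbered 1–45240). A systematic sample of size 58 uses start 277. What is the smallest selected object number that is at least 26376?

26797

k = 45240/58 = 780
Steps past start: ⌈(26376 − 277)/780⌉ = ⌈26099/780⌉ = 34
Selected object: 277 + 34×780 = 26797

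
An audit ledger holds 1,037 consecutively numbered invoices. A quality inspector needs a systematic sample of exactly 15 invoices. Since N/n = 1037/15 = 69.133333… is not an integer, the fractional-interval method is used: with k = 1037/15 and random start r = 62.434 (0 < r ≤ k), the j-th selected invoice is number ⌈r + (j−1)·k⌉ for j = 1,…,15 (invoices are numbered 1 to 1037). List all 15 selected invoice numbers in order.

j=1: r + 0k = 62.434 → ⌈·⌉ = 63
j=2: r + 1k = 131.567333… → ⌈·⌉ = 132
j=3: r + 2k = 200.700666… → ⌈·⌉ = 201
j=4: r + 3k = 269.834 → ⌈·⌉ = 270
j=5: r + 4k = 338.967333… → ⌈·⌉ = 339
j=6: r + 5k = 408.100666… → ⌈·⌉ = 409
j=7: r + 6k = 477.234 → ⌈·⌉ = 478
j=8: r + 7k = 546.367333… → ⌈·⌉ = 547
j=9: r + 8k = 615.500666… → ⌈·⌉ = 616
j=10: r + 9k = 684.634 → ⌈·⌉ = 685
j=11: r + 10k = 753.767333… → ⌈·⌉ = 754
j=12: r + 11k = 822.900666… → ⌈·⌉ = 823
j=13: r + 12k = 892.034 → ⌈·⌉ = 893
j=14: r + 13k = 961.167333… → ⌈·⌉ = 962
j=15: r + 14k = 1030.300666… → ⌈·⌉ = 1031

63, 132, 201, 270, 339, 409, 478, 547, 616, 685, 754, 823, 893, 962, 1031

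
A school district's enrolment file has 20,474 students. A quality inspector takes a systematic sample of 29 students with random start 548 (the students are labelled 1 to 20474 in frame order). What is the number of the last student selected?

20316

k = 20474/29 = 706
29th selection = r + (29−1)·k = 548 + 28×706 = 548 + 19768 = 20316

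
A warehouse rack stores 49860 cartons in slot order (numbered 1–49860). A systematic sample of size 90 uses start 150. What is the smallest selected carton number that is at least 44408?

k = 49860/90 = 554
Steps past start: ⌈(44408 − 150)/554⌉ = ⌈44258/554⌉ = 80
Selected carton: 150 + 80×554 = 44470

44470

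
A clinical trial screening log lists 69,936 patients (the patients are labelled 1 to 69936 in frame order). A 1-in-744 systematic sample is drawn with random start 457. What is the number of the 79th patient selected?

58489

k = 744
79th selection = r + (79−1)·k = 457 + 78×744 = 457 + 58032 = 58489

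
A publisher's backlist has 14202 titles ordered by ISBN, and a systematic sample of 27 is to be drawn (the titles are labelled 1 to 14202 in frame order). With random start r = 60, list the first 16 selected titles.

60, 586, 1112, 1638, 2164, 2690, 3216, 3742, 4268, 4794, 5320, 5846, 6372, 6898, 7424, 7950

k = N/n = 14202/27 = 526
title 1: 60
title 2: 60 + 526 = 586
title 3: 586 + 526 = 1112
title 4: 1112 + 526 = 1638
title 5: 1638 + 526 = 2164
title 6: 2164 + 526 = 2690
title 7: 2690 + 526 = 3216
title 8: 3216 + 526 = 3742
title 9: 3742 + 526 = 4268
title 10: 4268 + 526 = 4794
title 11: 4794 + 526 = 5320
title 12: 5320 + 526 = 5846
title 13: 5846 + 526 = 6372
title 14: 6372 + 526 = 6898
title 15: 6898 + 526 = 7424
title 16: 7424 + 526 = 7950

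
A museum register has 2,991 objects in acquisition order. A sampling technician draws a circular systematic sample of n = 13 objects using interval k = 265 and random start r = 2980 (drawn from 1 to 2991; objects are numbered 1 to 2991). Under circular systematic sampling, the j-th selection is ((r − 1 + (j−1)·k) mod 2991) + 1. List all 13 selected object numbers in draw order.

2980, 254, 519, 784, 1049, 1314, 1579, 1844, 2109, 2374, 2639, 2904, 178

Selection 1: 2980
Selection 2: 2980 + 265 = 3245 → 3245 − 2991 = 254
Selection 3: 254 + 265 = 519
Selection 4: 519 + 265 = 784
Selection 5: 784 + 265 = 1049
Selection 6: 1049 + 265 = 1314
Selection 7: 1314 + 265 = 1579
Selection 8: 1579 + 265 = 1844
Selection 9: 1844 + 265 = 2109
Selection 10: 2109 + 265 = 2374
Selection 11: 2374 + 265 = 2639
Selection 12: 2639 + 265 = 2904
Selection 13: 2904 + 265 = 3169 → 3169 − 2991 = 178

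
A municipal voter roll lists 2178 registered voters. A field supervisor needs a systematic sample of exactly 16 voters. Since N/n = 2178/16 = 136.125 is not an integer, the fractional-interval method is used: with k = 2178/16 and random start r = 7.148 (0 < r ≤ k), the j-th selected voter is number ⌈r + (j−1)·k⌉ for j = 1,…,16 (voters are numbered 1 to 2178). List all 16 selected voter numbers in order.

j=1: r + 0k = 7.148 → ⌈·⌉ = 8
j=2: r + 1k = 143.273 → ⌈·⌉ = 144
j=3: r + 2k = 279.398 → ⌈·⌉ = 280
j=4: r + 3k = 415.523 → ⌈·⌉ = 416
j=5: r + 4k = 551.648 → ⌈·⌉ = 552
j=6: r + 5k = 687.773 → ⌈·⌉ = 688
j=7: r + 6k = 823.898 → ⌈·⌉ = 824
j=8: r + 7k = 960.023 → ⌈·⌉ = 961
j=9: r + 8k = 1096.148 → ⌈·⌉ = 1097
j=10: r + 9k = 1232.273 → ⌈·⌉ = 1233
j=11: r + 10k = 1368.398 → ⌈·⌉ = 1369
j=12: r + 11k = 1504.523 → ⌈·⌉ = 1505
j=13: r + 12k = 1640.648 → ⌈·⌉ = 1641
j=14: r + 13k = 1776.773 → ⌈·⌉ = 1777
j=15: r + 14k = 1912.898 → ⌈·⌉ = 1913
j=16: r + 15k = 2049.023 → ⌈·⌉ = 2050

8, 144, 280, 416, 552, 688, 824, 961, 1097, 1233, 1369, 1505, 1641, 1777, 1913, 2050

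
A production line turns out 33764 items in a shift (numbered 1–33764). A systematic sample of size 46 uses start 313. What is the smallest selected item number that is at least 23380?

23801

k = 33764/46 = 734
Steps past start: ⌈(23380 − 313)/734⌉ = ⌈23067/734⌉ = 32
Selected item: 313 + 32×734 = 23801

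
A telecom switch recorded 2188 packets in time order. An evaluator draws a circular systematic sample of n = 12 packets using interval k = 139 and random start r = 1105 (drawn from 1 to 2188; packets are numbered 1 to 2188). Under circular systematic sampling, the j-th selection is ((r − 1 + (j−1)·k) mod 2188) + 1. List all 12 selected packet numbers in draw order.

Selection 1: 1105
Selection 2: 1105 + 139 = 1244
Selection 3: 1244 + 139 = 1383
Selection 4: 1383 + 139 = 1522
Selection 5: 1522 + 139 = 1661
Selection 6: 1661 + 139 = 1800
Selection 7: 1800 + 139 = 1939
Selection 8: 1939 + 139 = 2078
Selection 9: 2078 + 139 = 2217 → 2217 − 2188 = 29
Selection 10: 29 + 139 = 168
Selection 11: 168 + 139 = 307
Selection 12: 307 + 139 = 446

1105, 1244, 1383, 1522, 1661, 1800, 1939, 2078, 29, 168, 307, 446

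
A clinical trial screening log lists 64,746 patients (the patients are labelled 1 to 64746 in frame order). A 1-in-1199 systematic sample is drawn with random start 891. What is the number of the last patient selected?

64438

k = 1199
54th selection = r + (54−1)·k = 891 + 53×1199 = 891 + 63547 = 64438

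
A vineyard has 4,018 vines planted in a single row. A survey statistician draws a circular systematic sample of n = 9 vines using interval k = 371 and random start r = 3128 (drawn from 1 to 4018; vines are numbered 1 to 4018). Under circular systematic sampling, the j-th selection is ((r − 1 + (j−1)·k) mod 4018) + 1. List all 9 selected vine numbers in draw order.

Selection 1: 3128
Selection 2: 3128 + 371 = 3499
Selection 3: 3499 + 371 = 3870
Selection 4: 3870 + 371 = 4241 → 4241 − 4018 = 223
Selection 5: 223 + 371 = 594
Selection 6: 594 + 371 = 965
Selection 7: 965 + 371 = 1336
Selection 8: 1336 + 371 = 1707
Selection 9: 1707 + 371 = 2078

3128, 3499, 3870, 223, 594, 965, 1336, 1707, 2078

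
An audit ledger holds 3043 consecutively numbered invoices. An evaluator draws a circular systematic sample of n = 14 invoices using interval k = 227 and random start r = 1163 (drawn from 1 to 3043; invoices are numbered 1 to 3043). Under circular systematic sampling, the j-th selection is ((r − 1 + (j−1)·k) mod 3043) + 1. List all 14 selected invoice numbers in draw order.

Selection 1: 1163
Selection 2: 1163 + 227 = 1390
Selection 3: 1390 + 227 = 1617
Selection 4: 1617 + 227 = 1844
Selection 5: 1844 + 227 = 2071
Selection 6: 2071 + 227 = 2298
Selection 7: 2298 + 227 = 2525
Selection 8: 2525 + 227 = 2752
Selection 9: 2752 + 227 = 2979
Selection 10: 2979 + 227 = 3206 → 3206 − 3043 = 163
Selection 11: 163 + 227 = 390
Selection 12: 390 + 227 = 617
Selection 13: 617 + 227 = 844
Selection 14: 844 + 227 = 1071

1163, 1390, 1617, 1844, 2071, 2298, 2525, 2752, 2979, 163, 390, 617, 844, 1071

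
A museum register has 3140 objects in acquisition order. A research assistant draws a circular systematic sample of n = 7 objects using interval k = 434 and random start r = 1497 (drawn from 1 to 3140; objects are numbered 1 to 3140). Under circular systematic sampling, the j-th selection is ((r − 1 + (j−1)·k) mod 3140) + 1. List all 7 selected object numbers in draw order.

Selection 1: 1497
Selection 2: 1497 + 434 = 1931
Selection 3: 1931 + 434 = 2365
Selection 4: 2365 + 434 = 2799
Selection 5: 2799 + 434 = 3233 → 3233 − 3140 = 93
Selection 6: 93 + 434 = 527
Selection 7: 527 + 434 = 961

1497, 1931, 2365, 2799, 93, 527, 961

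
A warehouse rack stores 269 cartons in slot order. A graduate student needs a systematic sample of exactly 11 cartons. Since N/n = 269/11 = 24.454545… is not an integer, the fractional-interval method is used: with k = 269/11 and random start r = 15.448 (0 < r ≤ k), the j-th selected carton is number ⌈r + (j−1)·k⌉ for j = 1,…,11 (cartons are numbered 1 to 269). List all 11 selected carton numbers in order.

16, 40, 65, 89, 114, 138, 163, 187, 212, 236, 260

j=1: r + 0k = 15.448 → ⌈·⌉ = 16
j=2: r + 1k = 39.902545… → ⌈·⌉ = 40
j=3: r + 2k = 64.357090… → ⌈·⌉ = 65
j=4: r + 3k = 88.811636… → ⌈·⌉ = 89
j=5: r + 4k = 113.266181… → ⌈·⌉ = 114
j=6: r + 5k = 137.720727… → ⌈·⌉ = 138
j=7: r + 6k = 162.175272… → ⌈·⌉ = 163
j=8: r + 7k = 186.629818… → ⌈·⌉ = 187
j=9: r + 8k = 211.084363… → ⌈·⌉ = 212
j=10: r + 9k = 235.538909… → ⌈·⌉ = 236
j=11: r + 10k = 259.993454… → ⌈·⌉ = 260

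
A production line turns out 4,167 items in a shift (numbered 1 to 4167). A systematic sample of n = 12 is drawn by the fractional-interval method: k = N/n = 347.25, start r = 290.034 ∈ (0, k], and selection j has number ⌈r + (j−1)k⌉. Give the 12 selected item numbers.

j=1: r + 0k = 290.034 → ⌈·⌉ = 291
j=2: r + 1k = 637.284 → ⌈·⌉ = 638
j=3: r + 2k = 984.534 → ⌈·⌉ = 985
j=4: r + 3k = 1331.784 → ⌈·⌉ = 1332
j=5: r + 4k = 1679.034 → ⌈·⌉ = 1680
j=6: r + 5k = 2026.284 → ⌈·⌉ = 2027
j=7: r + 6k = 2373.534 → ⌈·⌉ = 2374
j=8: r + 7k = 2720.784 → ⌈·⌉ = 2721
j=9: r + 8k = 3068.034 → ⌈·⌉ = 3069
j=10: r + 9k = 3415.284 → ⌈·⌉ = 3416
j=11: r + 10k = 3762.534 → ⌈·⌉ = 3763
j=12: r + 11k = 4109.784 → ⌈·⌉ = 4110

291, 638, 985, 1332, 1680, 2027, 2374, 2721, 3069, 3416, 3763, 4110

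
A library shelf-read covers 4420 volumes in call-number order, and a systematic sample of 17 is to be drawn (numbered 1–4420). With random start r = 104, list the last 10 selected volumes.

1924, 2184, 2444, 2704, 2964, 3224, 3484, 3744, 4004, 4264

k = N/n = 4420/17 = 260
8th selection = 104 + 7×260 = 1924
9th: 1924 + 260 = 2184
10th: 2184 + 260 = 2444
11th: 2444 + 260 = 2704
12th: 2704 + 260 = 2964
13th: 2964 + 260 = 3224
14th: 3224 + 260 = 3484
15th: 3484 + 260 = 3744
16th: 3744 + 260 = 4004
17th: 4004 + 260 = 4264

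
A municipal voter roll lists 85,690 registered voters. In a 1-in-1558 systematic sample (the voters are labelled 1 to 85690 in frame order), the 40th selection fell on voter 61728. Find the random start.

k = 1558
r = 61728 − (40−1)×1558 = 61728 − 60762 = 966

966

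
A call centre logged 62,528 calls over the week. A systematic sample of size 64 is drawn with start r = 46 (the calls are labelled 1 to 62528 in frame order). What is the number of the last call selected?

61597

k = 62528/64 = 977
64th selection = r + (64−1)·k = 46 + 63×977 = 46 + 61551 = 61597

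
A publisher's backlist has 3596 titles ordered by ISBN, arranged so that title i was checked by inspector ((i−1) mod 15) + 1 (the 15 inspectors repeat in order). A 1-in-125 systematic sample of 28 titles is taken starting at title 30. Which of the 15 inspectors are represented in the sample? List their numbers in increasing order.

5, 10, 15

Consecutive selections differ by k = 125, so their inspector numbers differ by 125 mod 15 = 5.
gcd(125, 15) = 5, so the sample visits 15/5 = 3 distinct residues mod 15.
Start 30 is inspector 15; the inspectors hit are 5, 10, 15.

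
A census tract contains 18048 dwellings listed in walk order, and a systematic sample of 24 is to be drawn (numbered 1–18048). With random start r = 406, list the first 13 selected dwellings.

406, 1158, 1910, 2662, 3414, 4166, 4918, 5670, 6422, 7174, 7926, 8678, 9430

k = N/n = 18048/24 = 752
dwelling 1: 406
dwelling 2: 406 + 752 = 1158
dwelling 3: 1158 + 752 = 1910
dwelling 4: 1910 + 752 = 2662
dwelling 5: 2662 + 752 = 3414
dwelling 6: 3414 + 752 = 4166
dwelling 7: 4166 + 752 = 4918
dwelling 8: 4918 + 752 = 5670
dwelling 9: 5670 + 752 = 6422
dwelling 10: 6422 + 752 = 7174
dwelling 11: 7174 + 752 = 7926
dwelling 12: 7926 + 752 = 8678
dwelling 13: 8678 + 752 = 9430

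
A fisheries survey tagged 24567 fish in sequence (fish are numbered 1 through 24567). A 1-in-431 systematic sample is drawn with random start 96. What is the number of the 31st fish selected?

k = 431
31st selection = r + (31−1)·k = 96 + 30×431 = 96 + 12930 = 13026

13026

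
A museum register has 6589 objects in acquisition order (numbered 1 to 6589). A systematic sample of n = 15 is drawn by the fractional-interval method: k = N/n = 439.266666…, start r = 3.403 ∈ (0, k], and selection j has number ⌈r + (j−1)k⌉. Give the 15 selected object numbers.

4, 443, 882, 1322, 1761, 2200, 2640, 3079, 3518, 3957, 4397, 4836, 5275, 5714, 6154

j=1: r + 0k = 3.403 → ⌈·⌉ = 4
j=2: r + 1k = 442.669666… → ⌈·⌉ = 443
j=3: r + 2k = 881.936333… → ⌈·⌉ = 882
j=4: r + 3k = 1321.203 → ⌈·⌉ = 1322
j=5: r + 4k = 1760.469666… → ⌈·⌉ = 1761
j=6: r + 5k = 2199.736333… → ⌈·⌉ = 2200
j=7: r + 6k = 2639.003 → ⌈·⌉ = 2640
j=8: r + 7k = 3078.269666… → ⌈·⌉ = 3079
j=9: r + 8k = 3517.536333… → ⌈·⌉ = 3518
j=10: r + 9k = 3956.803 → ⌈·⌉ = 3957
j=11: r + 10k = 4396.069666… → ⌈·⌉ = 4397
j=12: r + 11k = 4835.336333… → ⌈·⌉ = 4836
j=13: r + 12k = 5274.603 → ⌈·⌉ = 5275
j=14: r + 13k = 5713.869666… → ⌈·⌉ = 5714
j=15: r + 14k = 6153.136333… → ⌈·⌉ = 6154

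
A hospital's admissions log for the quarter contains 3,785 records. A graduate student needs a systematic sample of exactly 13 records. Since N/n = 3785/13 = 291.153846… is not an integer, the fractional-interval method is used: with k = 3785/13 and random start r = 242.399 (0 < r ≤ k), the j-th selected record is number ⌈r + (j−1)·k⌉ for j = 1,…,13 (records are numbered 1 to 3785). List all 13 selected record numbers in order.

243, 534, 825, 1116, 1408, 1699, 1990, 2281, 2572, 2863, 3154, 3446, 3737

j=1: r + 0k = 242.399 → ⌈·⌉ = 243
j=2: r + 1k = 533.552846… → ⌈·⌉ = 534
j=3: r + 2k = 824.706692… → ⌈·⌉ = 825
j=4: r + 3k = 1115.860538… → ⌈·⌉ = 1116
j=5: r + 4k = 1407.014384… → ⌈·⌉ = 1408
j=6: r + 5k = 1698.168230… → ⌈·⌉ = 1699
j=7: r + 6k = 1989.322076… → ⌈·⌉ = 1990
j=8: r + 7k = 2280.475923… → ⌈·⌉ = 2281
j=9: r + 8k = 2571.629769… → ⌈·⌉ = 2572
j=10: r + 9k = 2862.783615… → ⌈·⌉ = 2863
j=11: r + 10k = 3153.937461… → ⌈·⌉ = 3154
j=12: r + 11k = 3445.091307… → ⌈·⌉ = 3446
j=13: r + 12k = 3736.245153… → ⌈·⌉ = 3737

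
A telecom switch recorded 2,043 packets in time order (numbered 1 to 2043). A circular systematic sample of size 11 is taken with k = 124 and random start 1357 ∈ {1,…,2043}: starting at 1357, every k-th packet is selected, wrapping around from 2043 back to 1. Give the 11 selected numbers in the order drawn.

Selection 1: 1357
Selection 2: 1357 + 124 = 1481
Selection 3: 1481 + 124 = 1605
Selection 4: 1605 + 124 = 1729
Selection 5: 1729 + 124 = 1853
Selection 6: 1853 + 124 = 1977
Selection 7: 1977 + 124 = 2101 → 2101 − 2043 = 58
Selection 8: 58 + 124 = 182
Selection 9: 182 + 124 = 306
Selection 10: 306 + 124 = 430
Selection 11: 430 + 124 = 554

1357, 1481, 1605, 1729, 1853, 1977, 58, 182, 306, 430, 554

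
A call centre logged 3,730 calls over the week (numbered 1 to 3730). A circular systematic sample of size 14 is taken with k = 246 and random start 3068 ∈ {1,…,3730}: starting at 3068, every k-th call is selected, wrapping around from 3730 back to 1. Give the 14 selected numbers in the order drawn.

3068, 3314, 3560, 76, 322, 568, 814, 1060, 1306, 1552, 1798, 2044, 2290, 2536

Selection 1: 3068
Selection 2: 3068 + 246 = 3314
Selection 3: 3314 + 246 = 3560
Selection 4: 3560 + 246 = 3806 → 3806 − 3730 = 76
Selection 5: 76 + 246 = 322
Selection 6: 322 + 246 = 568
Selection 7: 568 + 246 = 814
Selection 8: 814 + 246 = 1060
Selection 9: 1060 + 246 = 1306
Selection 10: 1306 + 246 = 1552
Selection 11: 1552 + 246 = 1798
Selection 12: 1798 + 246 = 2044
Selection 13: 2044 + 246 = 2290
Selection 14: 2290 + 246 = 2536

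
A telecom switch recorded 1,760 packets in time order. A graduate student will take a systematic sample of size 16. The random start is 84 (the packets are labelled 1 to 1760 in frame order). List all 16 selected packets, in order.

k = N/n = 1760/16 = 110
packet 1: 84
packet 2: 84 + 110 = 194
packet 3: 194 + 110 = 304
packet 4: 304 + 110 = 414
packet 5: 414 + 110 = 524
packet 6: 524 + 110 = 634
packet 7: 634 + 110 = 744
packet 8: 744 + 110 = 854
packet 9: 854 + 110 = 964
packet 10: 964 + 110 = 1074
packet 11: 1074 + 110 = 1184
packet 12: 1184 + 110 = 1294
packet 13: 1294 + 110 = 1404
packet 14: 1404 + 110 = 1514
packet 15: 1514 + 110 = 1624
packet 16: 1624 + 110 = 1734

84, 194, 304, 414, 524, 634, 744, 854, 964, 1074, 1184, 1294, 1404, 1514, 1624, 1734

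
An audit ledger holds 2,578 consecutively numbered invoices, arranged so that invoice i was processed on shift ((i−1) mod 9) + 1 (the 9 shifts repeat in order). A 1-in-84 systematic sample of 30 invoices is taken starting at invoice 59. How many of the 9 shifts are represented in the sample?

Consecutive selections differ by k = 84, so their shift numbers differ by 84 mod 9 = 3.
gcd(84, 9) = 3, so the sample visits 9/3 = 3 distinct residues mod 9.
Start 59 is shift 5; the shifts hit are 2, 5, 8.

3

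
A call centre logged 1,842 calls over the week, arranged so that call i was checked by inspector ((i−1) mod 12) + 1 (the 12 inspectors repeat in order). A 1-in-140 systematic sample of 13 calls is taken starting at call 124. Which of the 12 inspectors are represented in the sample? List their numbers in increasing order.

4, 8, 12

Consecutive selections differ by k = 140, so their inspector numbers differ by 140 mod 12 = 8.
gcd(140, 12) = 4, so the sample visits 12/4 = 3 distinct residues mod 12.
Start 124 is inspector 4; the inspectors hit are 4, 8, 12.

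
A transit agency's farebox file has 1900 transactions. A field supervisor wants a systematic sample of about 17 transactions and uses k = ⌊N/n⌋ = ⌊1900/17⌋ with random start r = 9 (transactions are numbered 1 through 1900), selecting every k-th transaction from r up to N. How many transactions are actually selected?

18

k = ⌊1900/17⌋ = 111
Achieved size = ⌊(1900 − 9)/111⌋ + 1 = ⌊1891/111⌋ + 1 = 17 + 1 = 18
(last selection: 9 + 17×111 = 1896 ≤ 1900; next would be 2007 > 1900)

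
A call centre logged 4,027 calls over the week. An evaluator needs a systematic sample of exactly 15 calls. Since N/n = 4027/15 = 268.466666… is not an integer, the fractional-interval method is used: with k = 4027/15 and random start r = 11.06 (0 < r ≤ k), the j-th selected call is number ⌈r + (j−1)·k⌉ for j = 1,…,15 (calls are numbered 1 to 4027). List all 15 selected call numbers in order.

12, 280, 548, 817, 1085, 1354, 1622, 1891, 2159, 2428, 2696, 2965, 3233, 3502, 3770

j=1: r + 0k = 11.06 → ⌈·⌉ = 12
j=2: r + 1k = 279.526666… → ⌈·⌉ = 280
j=3: r + 2k = 547.993333… → ⌈·⌉ = 548
j=4: r + 3k = 816.46 → ⌈·⌉ = 817
j=5: r + 4k = 1084.926666… → ⌈·⌉ = 1085
j=6: r + 5k = 1353.393333… → ⌈·⌉ = 1354
j=7: r + 6k = 1621.86 → ⌈·⌉ = 1622
j=8: r + 7k = 1890.326666… → ⌈·⌉ = 1891
j=9: r + 8k = 2158.793333… → ⌈·⌉ = 2159
j=10: r + 9k = 2427.26 → ⌈·⌉ = 2428
j=11: r + 10k = 2695.726666… → ⌈·⌉ = 2696
j=12: r + 11k = 2964.193333… → ⌈·⌉ = 2965
j=13: r + 12k = 3232.66 → ⌈·⌉ = 3233
j=14: r + 13k = 3501.126666… → ⌈·⌉ = 3502
j=15: r + 14k = 3769.593333… → ⌈·⌉ = 3770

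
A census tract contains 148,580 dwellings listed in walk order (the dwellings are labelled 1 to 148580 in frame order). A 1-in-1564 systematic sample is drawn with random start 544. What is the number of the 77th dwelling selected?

k = 1564
77th selection = r + (77−1)·k = 544 + 76×1564 = 544 + 118864 = 119408

119408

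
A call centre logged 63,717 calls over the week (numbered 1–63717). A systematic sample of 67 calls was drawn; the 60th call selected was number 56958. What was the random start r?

k = 63717/67 = 951
r = 56958 − (60−1)×951 = 56958 − 56109 = 849

849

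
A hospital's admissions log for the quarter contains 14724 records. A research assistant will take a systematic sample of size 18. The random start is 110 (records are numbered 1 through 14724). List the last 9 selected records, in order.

k = N/n = 14724/18 = 818
10th selection = 110 + 9×818 = 7472
11th: 7472 + 818 = 8290
12th: 8290 + 818 = 9108
13th: 9108 + 818 = 9926
14th: 9926 + 818 = 10744
15th: 10744 + 818 = 11562
16th: 11562 + 818 = 12380
17th: 12380 + 818 = 13198
18th: 13198 + 818 = 14016

7472, 8290, 9108, 9926, 10744, 11562, 12380, 13198, 14016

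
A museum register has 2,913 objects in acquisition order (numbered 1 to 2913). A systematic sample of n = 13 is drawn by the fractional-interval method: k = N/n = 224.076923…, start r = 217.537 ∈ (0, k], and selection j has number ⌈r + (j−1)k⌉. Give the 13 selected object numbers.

218, 442, 666, 890, 1114, 1338, 1562, 1787, 2011, 2235, 2459, 2683, 2907

j=1: r + 0k = 217.537 → ⌈·⌉ = 218
j=2: r + 1k = 441.613923… → ⌈·⌉ = 442
j=3: r + 2k = 665.690846… → ⌈·⌉ = 666
j=4: r + 3k = 889.767769… → ⌈·⌉ = 890
j=5: r + 4k = 1113.844692… → ⌈·⌉ = 1114
j=6: r + 5k = 1337.921615… → ⌈·⌉ = 1338
j=7: r + 6k = 1561.998538… → ⌈·⌉ = 1562
j=8: r + 7k = 1786.075461… → ⌈·⌉ = 1787
j=9: r + 8k = 2010.152384… → ⌈·⌉ = 2011
j=10: r + 9k = 2234.229307… → ⌈·⌉ = 2235
j=11: r + 10k = 2458.306230… → ⌈·⌉ = 2459
j=12: r + 11k = 2682.383153… → ⌈·⌉ = 2683
j=13: r + 12k = 2906.460076… → ⌈·⌉ = 2907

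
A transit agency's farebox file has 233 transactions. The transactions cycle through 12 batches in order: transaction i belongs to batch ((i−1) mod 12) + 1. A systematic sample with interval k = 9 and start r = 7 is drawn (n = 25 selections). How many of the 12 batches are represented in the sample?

4

Consecutive selections differ by k = 9, so their batch numbers differ by 9 mod 12 = 9.
gcd(9, 12) = 3, so the sample visits 12/3 = 4 distinct residues mod 12.
Start 7 is batch 7; the batches hit are 1, 4, 7, 10.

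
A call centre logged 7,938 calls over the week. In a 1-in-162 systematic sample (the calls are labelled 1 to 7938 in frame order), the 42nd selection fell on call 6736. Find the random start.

94

k = 162
r = 6736 − (42−1)×162 = 6736 − 6642 = 94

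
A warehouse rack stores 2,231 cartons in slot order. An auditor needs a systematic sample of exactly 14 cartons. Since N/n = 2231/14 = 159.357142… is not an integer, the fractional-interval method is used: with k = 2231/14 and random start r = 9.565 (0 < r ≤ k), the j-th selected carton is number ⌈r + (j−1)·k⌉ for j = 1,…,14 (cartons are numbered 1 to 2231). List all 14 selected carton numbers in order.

j=1: r + 0k = 9.565 → ⌈·⌉ = 10
j=2: r + 1k = 168.922142… → ⌈·⌉ = 169
j=3: r + 2k = 328.279285… → ⌈·⌉ = 329
j=4: r + 3k = 487.636428… → ⌈·⌉ = 488
j=5: r + 4k = 646.993571… → ⌈·⌉ = 647
j=6: r + 5k = 806.350714… → ⌈·⌉ = 807
j=7: r + 6k = 965.707857… → ⌈·⌉ = 966
j=8: r + 7k = 1125.065 → ⌈·⌉ = 1126
j=9: r + 8k = 1284.422142… → ⌈·⌉ = 1285
j=10: r + 9k = 1443.779285… → ⌈·⌉ = 1444
j=11: r + 10k = 1603.136428… → ⌈·⌉ = 1604
j=12: r + 11k = 1762.493571… → ⌈·⌉ = 1763
j=13: r + 12k = 1921.850714… → ⌈·⌉ = 1922
j=14: r + 13k = 2081.207857… → ⌈·⌉ = 2082

10, 169, 329, 488, 647, 807, 966, 1126, 1285, 1444, 1604, 1763, 1922, 2082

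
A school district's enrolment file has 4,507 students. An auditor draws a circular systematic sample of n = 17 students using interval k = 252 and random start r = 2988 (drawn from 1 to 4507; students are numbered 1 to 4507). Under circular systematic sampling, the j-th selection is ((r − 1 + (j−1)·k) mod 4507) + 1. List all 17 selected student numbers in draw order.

2988, 3240, 3492, 3744, 3996, 4248, 4500, 245, 497, 749, 1001, 1253, 1505, 1757, 2009, 2261, 2513

Selection 1: 2988
Selection 2: 2988 + 252 = 3240
Selection 3: 3240 + 252 = 3492
Selection 4: 3492 + 252 = 3744
Selection 5: 3744 + 252 = 3996
Selection 6: 3996 + 252 = 4248
Selection 7: 4248 + 252 = 4500
Selection 8: 4500 + 252 = 4752 → 4752 − 4507 = 245
Selection 9: 245 + 252 = 497
Selection 10: 497 + 252 = 749
Selection 11: 749 + 252 = 1001
Selection 12: 1001 + 252 = 1253
Selection 13: 1253 + 252 = 1505
Selection 14: 1505 + 252 = 1757
Selection 15: 1757 + 252 = 2009
Selection 16: 2009 + 252 = 2261
Selection 17: 2261 + 252 = 2513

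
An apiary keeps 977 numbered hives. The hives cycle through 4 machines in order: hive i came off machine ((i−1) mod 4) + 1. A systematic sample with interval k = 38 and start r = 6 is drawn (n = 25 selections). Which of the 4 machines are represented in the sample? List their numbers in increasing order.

2, 4

Consecutive selections differ by k = 38, so their machine numbers differ by 38 mod 4 = 2.
gcd(38, 4) = 2, so the sample visits 4/2 = 2 distinct residues mod 4.
Start 6 is machine 2; the machines hit are 2, 4.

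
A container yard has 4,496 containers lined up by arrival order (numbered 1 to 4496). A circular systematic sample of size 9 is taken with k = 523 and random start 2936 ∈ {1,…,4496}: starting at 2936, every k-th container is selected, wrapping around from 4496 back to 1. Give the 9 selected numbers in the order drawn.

2936, 3459, 3982, 9, 532, 1055, 1578, 2101, 2624

Selection 1: 2936
Selection 2: 2936 + 523 = 3459
Selection 3: 3459 + 523 = 3982
Selection 4: 3982 + 523 = 4505 → 4505 − 4496 = 9
Selection 5: 9 + 523 = 532
Selection 6: 532 + 523 = 1055
Selection 7: 1055 + 523 = 1578
Selection 8: 1578 + 523 = 2101
Selection 9: 2101 + 523 = 2624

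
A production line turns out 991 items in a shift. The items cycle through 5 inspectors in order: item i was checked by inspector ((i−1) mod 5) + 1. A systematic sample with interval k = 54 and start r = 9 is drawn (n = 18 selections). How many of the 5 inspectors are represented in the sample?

5

Consecutive selections differ by k = 54, so their inspector numbers differ by 54 mod 5 = 4.
gcd(54, 5) = 1, so the sample visits 5/1 = 5 distinct residues mod 5.
Start 9 is inspector 4; the inspectors hit are 1, 2, 3, 4, 5.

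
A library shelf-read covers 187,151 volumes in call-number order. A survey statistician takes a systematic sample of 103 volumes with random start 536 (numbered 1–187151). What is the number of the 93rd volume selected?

167700

k = 187151/103 = 1817
93rd selection = r + (93−1)·k = 536 + 92×1817 = 536 + 167164 = 167700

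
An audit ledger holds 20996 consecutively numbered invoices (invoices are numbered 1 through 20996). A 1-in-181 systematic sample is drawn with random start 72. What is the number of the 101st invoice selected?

18172

k = 181
101st selection = r + (101−1)·k = 72 + 100×181 = 72 + 18100 = 18172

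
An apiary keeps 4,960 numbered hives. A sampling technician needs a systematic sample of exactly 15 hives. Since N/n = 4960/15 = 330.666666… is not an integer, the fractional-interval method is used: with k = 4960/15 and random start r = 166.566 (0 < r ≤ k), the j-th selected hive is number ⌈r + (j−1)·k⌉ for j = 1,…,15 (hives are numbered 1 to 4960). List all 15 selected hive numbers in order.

167, 498, 828, 1159, 1490, 1820, 2151, 2482, 2812, 3143, 3474, 3804, 4135, 4466, 4796

j=1: r + 0k = 166.566 → ⌈·⌉ = 167
j=2: r + 1k = 497.232666… → ⌈·⌉ = 498
j=3: r + 2k = 827.899333… → ⌈·⌉ = 828
j=4: r + 3k = 1158.566 → ⌈·⌉ = 1159
j=5: r + 4k = 1489.232666… → ⌈·⌉ = 1490
j=6: r + 5k = 1819.899333… → ⌈·⌉ = 1820
j=7: r + 6k = 2150.566 → ⌈·⌉ = 2151
j=8: r + 7k = 2481.232666… → ⌈·⌉ = 2482
j=9: r + 8k = 2811.899333… → ⌈·⌉ = 2812
j=10: r + 9k = 3142.566 → ⌈·⌉ = 3143
j=11: r + 10k = 3473.232666… → ⌈·⌉ = 3474
j=12: r + 11k = 3803.899333… → ⌈·⌉ = 3804
j=13: r + 12k = 4134.566 → ⌈·⌉ = 4135
j=14: r + 13k = 4465.232666… → ⌈·⌉ = 4466
j=15: r + 14k = 4795.899333… → ⌈·⌉ = 4796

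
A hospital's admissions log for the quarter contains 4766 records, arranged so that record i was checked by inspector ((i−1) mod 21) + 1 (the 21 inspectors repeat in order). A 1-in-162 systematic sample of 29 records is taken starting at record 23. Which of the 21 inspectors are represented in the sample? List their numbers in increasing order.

2, 5, 8, 11, 14, 17, 20

Consecutive selections differ by k = 162, so their inspector numbers differ by 162 mod 21 = 15.
gcd(162, 21) = 3, so the sample visits 21/3 = 7 distinct residues mod 21.
Start 23 is inspector 2; the inspectors hit are 2, 5, 8, 11, 14, 17, 20.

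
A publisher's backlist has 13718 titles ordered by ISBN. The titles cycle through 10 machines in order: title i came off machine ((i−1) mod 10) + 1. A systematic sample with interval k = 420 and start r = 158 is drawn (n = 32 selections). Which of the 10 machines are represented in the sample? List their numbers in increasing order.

8

Consecutive selections differ by k = 420, so their machine numbers differ by 420 mod 10 = 0.
gcd(420, 10) = 10, so the sample visits 10/10 = 1 distinct residues mod 10.
Start 158 is machine 8; the machines hit are 8.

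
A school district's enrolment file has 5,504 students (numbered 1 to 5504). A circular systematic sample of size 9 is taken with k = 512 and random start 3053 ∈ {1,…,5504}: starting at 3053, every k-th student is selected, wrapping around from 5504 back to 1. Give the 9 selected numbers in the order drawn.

Selection 1: 3053
Selection 2: 3053 + 512 = 3565
Selection 3: 3565 + 512 = 4077
Selection 4: 4077 + 512 = 4589
Selection 5: 4589 + 512 = 5101
Selection 6: 5101 + 512 = 5613 → 5613 − 5504 = 109
Selection 7: 109 + 512 = 621
Selection 8: 621 + 512 = 1133
Selection 9: 1133 + 512 = 1645

3053, 3565, 4077, 4589, 5101, 109, 621, 1133, 1645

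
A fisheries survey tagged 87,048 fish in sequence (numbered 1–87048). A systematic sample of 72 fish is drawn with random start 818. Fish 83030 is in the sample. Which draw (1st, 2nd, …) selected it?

69

k = 87048/72 = 1209
position = (83030 − 818)/1209 + 1 = 82212/1209 + 1 = 68 + 1 = 69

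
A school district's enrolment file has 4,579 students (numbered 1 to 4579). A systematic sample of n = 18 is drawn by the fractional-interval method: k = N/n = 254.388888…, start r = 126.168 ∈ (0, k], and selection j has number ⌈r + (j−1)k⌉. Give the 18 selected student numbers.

j=1: r + 0k = 126.168 → ⌈·⌉ = 127
j=2: r + 1k = 380.556888… → ⌈·⌉ = 381
j=3: r + 2k = 634.945777… → ⌈·⌉ = 635
j=4: r + 3k = 889.334666… → ⌈·⌉ = 890
j=5: r + 4k = 1143.723555… → ⌈·⌉ = 1144
j=6: r + 5k = 1398.112444… → ⌈·⌉ = 1399
j=7: r + 6k = 1652.501333… → ⌈·⌉ = 1653
j=8: r + 7k = 1906.890222… → ⌈·⌉ = 1907
j=9: r + 8k = 2161.279111… → ⌈·⌉ = 2162
j=10: r + 9k = 2415.668 → ⌈·⌉ = 2416
j=11: r + 10k = 2670.056888… → ⌈·⌉ = 2671
j=12: r + 11k = 2924.445777… → ⌈·⌉ = 2925
j=13: r + 12k = 3178.834666… → ⌈·⌉ = 3179
j=14: r + 13k = 3433.223555… → ⌈·⌉ = 3434
j=15: r + 14k = 3687.612444… → ⌈·⌉ = 3688
j=16: r + 15k = 3942.001333… → ⌈·⌉ = 3943
j=17: r + 16k = 4196.390222… → ⌈·⌉ = 4197
j=18: r + 17k = 4450.779111… → ⌈·⌉ = 4451

127, 381, 635, 890, 1144, 1399, 1653, 1907, 2162, 2416, 2671, 2925, 3179, 3434, 3688, 3943, 4197, 4451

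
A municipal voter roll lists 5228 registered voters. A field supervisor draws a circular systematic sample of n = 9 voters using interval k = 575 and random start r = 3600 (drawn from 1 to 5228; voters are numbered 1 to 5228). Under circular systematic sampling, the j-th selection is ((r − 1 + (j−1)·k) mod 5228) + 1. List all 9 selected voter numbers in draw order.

Selection 1: 3600
Selection 2: 3600 + 575 = 4175
Selection 3: 4175 + 575 = 4750
Selection 4: 4750 + 575 = 5325 → 5325 − 5228 = 97
Selection 5: 97 + 575 = 672
Selection 6: 672 + 575 = 1247
Selection 7: 1247 + 575 = 1822
Selection 8: 1822 + 575 = 2397
Selection 9: 2397 + 575 = 2972

3600, 4175, 4750, 97, 672, 1247, 1822, 2397, 2972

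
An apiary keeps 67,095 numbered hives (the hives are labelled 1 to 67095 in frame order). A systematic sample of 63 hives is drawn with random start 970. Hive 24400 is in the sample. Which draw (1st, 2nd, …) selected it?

k = 67095/63 = 1065
position = (24400 − 970)/1065 + 1 = 23430/1065 + 1 = 22 + 1 = 23

23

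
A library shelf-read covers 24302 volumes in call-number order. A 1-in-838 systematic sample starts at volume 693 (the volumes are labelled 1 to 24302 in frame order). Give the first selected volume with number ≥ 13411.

14101

k = 838
Steps past start: ⌈(13411 − 693)/838⌉ = ⌈12718/838⌉ = 16
Selected volume: 693 + 16×838 = 14101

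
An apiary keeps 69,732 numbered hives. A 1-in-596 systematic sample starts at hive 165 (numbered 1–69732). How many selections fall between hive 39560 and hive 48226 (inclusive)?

14

k = 596
First selection ≥ 39560: 165 + ⌈(39560−165)/596⌉·596 = 165 + 67×596 = 40097
Last selection ≤ 48226: 165 + ⌊(48226−165)/596⌋·596 = 165 + 80×596 = 47845
Count = 80 − 67 + 1 = 14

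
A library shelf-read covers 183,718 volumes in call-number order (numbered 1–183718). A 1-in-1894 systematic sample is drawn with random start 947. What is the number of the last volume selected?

k = 1894
97th selection = r + (97−1)·k = 947 + 96×1894 = 947 + 181824 = 182771

182771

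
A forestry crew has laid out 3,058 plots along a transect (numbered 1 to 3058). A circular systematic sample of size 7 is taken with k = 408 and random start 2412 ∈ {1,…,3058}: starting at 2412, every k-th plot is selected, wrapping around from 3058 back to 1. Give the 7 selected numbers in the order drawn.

Selection 1: 2412
Selection 2: 2412 + 408 = 2820
Selection 3: 2820 + 408 = 3228 → 3228 − 3058 = 170
Selection 4: 170 + 408 = 578
Selection 5: 578 + 408 = 986
Selection 6: 986 + 408 = 1394
Selection 7: 1394 + 408 = 1802

2412, 2820, 170, 578, 986, 1394, 1802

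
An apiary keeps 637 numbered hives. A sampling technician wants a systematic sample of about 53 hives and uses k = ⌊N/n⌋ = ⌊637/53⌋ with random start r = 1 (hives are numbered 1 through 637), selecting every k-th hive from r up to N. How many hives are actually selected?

54

k = ⌊637/53⌋ = 12
Achieved size = ⌊(637 − 1)/12⌋ + 1 = ⌊636/12⌋ + 1 = 53 + 1 = 54
(last selection: 1 + 53×12 = 637 ≤ 637; next would be 649 > 637)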